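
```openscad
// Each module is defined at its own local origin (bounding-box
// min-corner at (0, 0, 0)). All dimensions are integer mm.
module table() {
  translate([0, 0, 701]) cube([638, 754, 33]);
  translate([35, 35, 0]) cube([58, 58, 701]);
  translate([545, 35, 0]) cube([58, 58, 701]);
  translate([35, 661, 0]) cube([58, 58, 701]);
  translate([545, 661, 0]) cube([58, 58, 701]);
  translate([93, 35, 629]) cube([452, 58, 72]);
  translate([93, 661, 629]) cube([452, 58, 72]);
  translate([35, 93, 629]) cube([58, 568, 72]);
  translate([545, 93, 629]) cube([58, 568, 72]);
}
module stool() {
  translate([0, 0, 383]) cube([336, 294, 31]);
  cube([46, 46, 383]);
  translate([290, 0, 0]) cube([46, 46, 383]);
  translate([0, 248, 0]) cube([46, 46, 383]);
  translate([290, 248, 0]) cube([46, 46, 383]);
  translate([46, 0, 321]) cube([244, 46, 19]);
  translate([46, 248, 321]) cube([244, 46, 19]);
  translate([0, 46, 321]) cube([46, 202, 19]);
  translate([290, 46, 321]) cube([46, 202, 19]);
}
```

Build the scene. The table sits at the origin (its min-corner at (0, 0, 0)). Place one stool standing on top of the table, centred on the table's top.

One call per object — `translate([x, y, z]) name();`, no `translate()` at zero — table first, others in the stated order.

table();
translate([151, 230, 734]) stool();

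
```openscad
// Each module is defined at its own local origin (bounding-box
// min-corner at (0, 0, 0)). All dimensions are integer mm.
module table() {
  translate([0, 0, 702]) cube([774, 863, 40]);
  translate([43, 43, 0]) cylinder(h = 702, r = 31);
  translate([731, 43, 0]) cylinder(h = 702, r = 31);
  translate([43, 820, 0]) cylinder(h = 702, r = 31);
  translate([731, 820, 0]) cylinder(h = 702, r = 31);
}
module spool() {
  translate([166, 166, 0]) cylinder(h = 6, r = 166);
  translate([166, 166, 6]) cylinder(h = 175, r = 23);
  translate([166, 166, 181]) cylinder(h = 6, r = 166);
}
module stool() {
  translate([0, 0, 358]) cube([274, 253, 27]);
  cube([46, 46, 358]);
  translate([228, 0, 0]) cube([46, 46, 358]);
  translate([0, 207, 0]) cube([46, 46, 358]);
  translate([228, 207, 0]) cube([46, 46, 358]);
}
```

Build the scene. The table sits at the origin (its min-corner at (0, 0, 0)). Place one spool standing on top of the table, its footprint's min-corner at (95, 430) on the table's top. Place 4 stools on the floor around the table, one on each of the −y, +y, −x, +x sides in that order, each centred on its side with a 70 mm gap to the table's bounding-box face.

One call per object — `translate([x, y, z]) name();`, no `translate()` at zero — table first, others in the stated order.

table();
translate([95, 430, 742]) spool();
translate([250, -323, 0]) stool();
translate([250, 933, 0]) stool();
translate([-344, 305, 0]) stool();
translate([844, 305, 0]) stool();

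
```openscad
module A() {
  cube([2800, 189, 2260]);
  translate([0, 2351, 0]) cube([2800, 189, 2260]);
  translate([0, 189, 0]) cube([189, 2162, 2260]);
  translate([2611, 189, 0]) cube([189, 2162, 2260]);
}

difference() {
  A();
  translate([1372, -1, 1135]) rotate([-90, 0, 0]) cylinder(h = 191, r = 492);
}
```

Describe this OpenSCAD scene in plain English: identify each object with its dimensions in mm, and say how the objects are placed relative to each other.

A is a box-shaped house frame (walls only): outside footprint 2800×2540 mm, wall height 2260 mm, wall thickness 189 mm. The two y-facing walls run the full x-width; the two x-facing walls fit between the inner faces of the y-facing walls.

The house frame has a circular hole of radius 492 mm through its front wall, centred at (x = 1372, z = 1135).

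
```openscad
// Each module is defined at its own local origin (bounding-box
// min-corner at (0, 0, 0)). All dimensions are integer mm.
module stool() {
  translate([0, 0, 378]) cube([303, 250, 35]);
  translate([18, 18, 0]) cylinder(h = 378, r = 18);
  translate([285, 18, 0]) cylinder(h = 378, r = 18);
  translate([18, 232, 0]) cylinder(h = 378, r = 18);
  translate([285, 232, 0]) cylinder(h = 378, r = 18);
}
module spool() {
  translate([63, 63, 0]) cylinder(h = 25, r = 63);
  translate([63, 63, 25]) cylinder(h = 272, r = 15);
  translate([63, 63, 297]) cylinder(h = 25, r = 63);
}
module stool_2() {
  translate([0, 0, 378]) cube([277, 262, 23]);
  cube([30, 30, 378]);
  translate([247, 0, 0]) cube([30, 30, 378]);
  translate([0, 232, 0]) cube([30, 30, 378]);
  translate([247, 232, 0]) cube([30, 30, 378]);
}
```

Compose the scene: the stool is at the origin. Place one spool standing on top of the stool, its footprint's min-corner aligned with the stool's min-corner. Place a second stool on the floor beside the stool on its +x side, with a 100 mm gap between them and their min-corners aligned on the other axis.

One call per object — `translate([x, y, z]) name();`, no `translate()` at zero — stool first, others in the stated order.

stool();
translate([0, 0, 413]) spool();
translate([403, 0, 0]) stool_2();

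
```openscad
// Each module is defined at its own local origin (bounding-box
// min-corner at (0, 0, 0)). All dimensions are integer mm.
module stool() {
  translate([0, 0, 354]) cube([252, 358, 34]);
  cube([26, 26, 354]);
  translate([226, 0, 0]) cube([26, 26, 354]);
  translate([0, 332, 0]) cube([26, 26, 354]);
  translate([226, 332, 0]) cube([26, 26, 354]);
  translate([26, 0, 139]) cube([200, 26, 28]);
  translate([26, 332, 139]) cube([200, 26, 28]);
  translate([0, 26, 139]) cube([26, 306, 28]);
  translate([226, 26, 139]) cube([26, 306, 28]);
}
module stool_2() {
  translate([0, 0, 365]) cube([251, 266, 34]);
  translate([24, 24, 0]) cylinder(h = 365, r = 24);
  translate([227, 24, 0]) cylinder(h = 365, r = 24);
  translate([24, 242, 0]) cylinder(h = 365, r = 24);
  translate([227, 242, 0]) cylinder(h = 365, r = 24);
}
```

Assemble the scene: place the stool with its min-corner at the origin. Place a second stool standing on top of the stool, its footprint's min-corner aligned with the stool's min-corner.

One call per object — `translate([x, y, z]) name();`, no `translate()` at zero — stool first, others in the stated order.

stool();
translate([0, 0, 388]) stool_2();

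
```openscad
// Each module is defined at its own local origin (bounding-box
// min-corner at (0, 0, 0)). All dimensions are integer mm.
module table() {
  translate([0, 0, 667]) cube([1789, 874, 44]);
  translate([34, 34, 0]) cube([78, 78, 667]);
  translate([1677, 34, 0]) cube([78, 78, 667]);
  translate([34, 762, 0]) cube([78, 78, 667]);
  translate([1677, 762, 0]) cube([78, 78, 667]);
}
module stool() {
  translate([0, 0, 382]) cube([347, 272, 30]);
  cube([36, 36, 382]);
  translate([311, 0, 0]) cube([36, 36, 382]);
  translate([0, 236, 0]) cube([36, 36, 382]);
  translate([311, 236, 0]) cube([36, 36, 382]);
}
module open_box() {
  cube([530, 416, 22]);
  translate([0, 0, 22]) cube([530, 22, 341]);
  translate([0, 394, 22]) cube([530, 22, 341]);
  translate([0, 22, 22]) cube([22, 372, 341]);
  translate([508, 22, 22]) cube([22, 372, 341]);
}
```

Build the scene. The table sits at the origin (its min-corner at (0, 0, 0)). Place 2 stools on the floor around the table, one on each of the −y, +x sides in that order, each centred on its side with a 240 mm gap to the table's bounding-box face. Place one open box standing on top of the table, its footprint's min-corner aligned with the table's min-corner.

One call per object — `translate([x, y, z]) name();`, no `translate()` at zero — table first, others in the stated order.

table();
translate([721, -512, 0]) stool();
translate([2029, 301, 0]) stool();
translate([0, 0, 711]) open_box();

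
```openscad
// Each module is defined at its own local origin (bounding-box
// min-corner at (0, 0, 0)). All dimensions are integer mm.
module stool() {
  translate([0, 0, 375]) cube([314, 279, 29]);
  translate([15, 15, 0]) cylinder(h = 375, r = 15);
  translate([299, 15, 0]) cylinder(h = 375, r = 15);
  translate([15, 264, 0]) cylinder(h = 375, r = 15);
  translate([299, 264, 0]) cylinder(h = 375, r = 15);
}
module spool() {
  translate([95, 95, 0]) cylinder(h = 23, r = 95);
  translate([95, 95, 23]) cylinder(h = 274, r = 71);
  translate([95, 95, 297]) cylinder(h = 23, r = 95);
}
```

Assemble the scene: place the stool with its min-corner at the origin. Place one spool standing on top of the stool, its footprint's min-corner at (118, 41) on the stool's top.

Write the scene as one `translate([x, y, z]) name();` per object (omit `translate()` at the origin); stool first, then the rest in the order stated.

stool();
translate([118, 41, 404]) spool();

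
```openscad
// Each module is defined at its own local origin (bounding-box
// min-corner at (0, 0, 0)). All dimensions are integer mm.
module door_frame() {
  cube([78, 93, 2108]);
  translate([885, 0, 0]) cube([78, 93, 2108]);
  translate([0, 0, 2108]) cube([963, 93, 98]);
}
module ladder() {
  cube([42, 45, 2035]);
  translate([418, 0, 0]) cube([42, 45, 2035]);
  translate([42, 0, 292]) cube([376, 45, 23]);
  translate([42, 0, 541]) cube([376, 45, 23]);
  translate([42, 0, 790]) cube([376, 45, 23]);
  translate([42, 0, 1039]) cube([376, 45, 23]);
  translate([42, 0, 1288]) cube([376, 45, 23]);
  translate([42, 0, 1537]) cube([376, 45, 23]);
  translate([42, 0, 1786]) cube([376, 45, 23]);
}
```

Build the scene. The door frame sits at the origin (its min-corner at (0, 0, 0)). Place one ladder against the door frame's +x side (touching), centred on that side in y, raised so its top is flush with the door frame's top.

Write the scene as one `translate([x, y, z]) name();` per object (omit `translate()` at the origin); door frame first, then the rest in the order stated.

door_frame();
translate([963, 24, 171]) ladder();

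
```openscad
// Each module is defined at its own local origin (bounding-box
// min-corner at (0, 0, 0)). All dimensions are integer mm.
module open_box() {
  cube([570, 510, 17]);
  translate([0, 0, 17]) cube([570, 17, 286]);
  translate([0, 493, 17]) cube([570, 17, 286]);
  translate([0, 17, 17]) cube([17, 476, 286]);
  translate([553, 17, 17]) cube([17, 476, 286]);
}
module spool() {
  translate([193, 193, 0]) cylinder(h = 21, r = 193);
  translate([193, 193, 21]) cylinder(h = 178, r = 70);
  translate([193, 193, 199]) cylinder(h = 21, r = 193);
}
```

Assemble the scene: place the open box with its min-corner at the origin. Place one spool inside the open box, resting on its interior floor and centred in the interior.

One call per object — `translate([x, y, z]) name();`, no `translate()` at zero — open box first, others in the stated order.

open_box();
translate([92, 62, 17]) spool();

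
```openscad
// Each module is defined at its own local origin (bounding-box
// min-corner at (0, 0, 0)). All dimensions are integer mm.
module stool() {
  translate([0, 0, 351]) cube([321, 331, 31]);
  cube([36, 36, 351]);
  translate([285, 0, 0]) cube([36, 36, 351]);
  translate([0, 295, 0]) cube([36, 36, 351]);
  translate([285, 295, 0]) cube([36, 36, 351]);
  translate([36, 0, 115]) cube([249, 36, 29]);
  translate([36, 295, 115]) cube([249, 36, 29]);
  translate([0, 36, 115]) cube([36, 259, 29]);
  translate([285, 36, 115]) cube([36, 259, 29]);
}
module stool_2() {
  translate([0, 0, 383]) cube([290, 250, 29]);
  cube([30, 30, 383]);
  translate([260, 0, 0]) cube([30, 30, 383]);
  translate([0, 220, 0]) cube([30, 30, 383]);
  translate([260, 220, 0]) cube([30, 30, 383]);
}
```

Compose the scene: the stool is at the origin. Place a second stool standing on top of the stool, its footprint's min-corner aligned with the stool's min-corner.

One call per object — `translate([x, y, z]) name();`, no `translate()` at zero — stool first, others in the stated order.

stool();
translate([0, 0, 382]) stool_2();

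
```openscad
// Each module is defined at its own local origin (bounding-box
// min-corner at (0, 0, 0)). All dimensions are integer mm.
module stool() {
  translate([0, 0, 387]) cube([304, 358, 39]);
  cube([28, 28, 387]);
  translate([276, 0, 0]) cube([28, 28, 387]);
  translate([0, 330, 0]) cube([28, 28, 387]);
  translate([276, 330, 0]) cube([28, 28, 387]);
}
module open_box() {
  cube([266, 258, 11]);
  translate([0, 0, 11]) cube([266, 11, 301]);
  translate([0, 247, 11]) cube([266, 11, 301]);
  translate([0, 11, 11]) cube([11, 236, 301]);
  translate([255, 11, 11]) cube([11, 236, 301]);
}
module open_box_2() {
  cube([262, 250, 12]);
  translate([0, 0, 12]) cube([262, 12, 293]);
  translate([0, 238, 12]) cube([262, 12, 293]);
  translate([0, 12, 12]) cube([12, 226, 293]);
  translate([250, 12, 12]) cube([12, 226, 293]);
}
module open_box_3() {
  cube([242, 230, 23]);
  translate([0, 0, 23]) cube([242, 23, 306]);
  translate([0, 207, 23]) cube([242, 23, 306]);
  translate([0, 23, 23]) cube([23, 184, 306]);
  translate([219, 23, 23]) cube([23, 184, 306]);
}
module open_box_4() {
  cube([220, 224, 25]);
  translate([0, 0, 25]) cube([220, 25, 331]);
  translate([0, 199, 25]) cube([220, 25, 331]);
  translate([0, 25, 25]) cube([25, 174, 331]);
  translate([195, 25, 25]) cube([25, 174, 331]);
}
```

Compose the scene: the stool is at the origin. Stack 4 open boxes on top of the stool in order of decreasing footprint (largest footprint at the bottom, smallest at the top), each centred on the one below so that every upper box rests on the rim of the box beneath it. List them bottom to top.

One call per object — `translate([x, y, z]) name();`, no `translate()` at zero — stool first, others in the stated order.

stool();
translate([19, 50, 426]) open_box();
translate([21, 54, 738]) open_box_2();
translate([31, 64, 1043]) open_box_3();
translate([42, 67, 1372]) open_box_4();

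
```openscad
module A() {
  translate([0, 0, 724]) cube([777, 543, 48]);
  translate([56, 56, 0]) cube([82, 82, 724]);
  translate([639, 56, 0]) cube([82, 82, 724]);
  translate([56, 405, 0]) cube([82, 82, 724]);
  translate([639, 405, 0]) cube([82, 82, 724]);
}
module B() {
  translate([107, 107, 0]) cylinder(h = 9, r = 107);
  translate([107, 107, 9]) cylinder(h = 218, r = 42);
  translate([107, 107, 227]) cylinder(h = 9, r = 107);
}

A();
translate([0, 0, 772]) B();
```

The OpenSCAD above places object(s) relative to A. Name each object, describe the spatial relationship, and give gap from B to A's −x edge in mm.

A is a table. B is a spool. The spool is on top of the table. The gap from the spool to the table's −x edge is 0 mm.

The spool's min-x is at 0; the table's min-x is 0; gap = 0 mm.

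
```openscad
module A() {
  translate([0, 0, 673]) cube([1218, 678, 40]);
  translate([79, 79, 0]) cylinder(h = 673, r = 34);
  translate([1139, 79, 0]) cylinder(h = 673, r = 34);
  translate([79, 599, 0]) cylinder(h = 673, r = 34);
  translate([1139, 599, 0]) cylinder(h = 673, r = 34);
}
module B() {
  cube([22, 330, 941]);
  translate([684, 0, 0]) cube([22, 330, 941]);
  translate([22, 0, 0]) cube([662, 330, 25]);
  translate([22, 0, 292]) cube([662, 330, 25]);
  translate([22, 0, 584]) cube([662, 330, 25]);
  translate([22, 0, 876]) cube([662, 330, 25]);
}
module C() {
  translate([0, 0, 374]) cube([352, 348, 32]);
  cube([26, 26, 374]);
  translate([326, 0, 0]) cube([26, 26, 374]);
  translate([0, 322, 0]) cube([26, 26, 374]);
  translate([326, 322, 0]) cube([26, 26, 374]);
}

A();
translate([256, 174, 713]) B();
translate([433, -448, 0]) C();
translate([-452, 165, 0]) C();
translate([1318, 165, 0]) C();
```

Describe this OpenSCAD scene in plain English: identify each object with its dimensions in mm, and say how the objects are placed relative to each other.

A is a rectangular dining table. The top is 1218×678×40 mm with its upper surface at z = 713 mm. It stands on four round legs of 68 mm diameter, each leg's bounding box inset 45 mm from the nearest pair of top edges, running from the floor to the underside of the top.

B is a bookshelf 706 mm wide overall, 330 mm deep and 941 mm tall. The two sides are 22 mm thick vertical panels. 4 horizontal shelves of 25 mm thickness span between the inner faces of the sides; the lowest shelf sits on the floor and shelves are stacked with a clear vertical gap of 267 mm between each pair.

C is a four-legged stool. The seat is 352×348 mm, 32 mm thick, top at z = 406 mm. It stands on four square legs, each 26×26 mm in cross-section, from z = 0 to the seat underside, each flush with a corner of the seat.

The bookshelf is on top of the table, centred. Three stools sit around the table at the −y, −x, +x sides.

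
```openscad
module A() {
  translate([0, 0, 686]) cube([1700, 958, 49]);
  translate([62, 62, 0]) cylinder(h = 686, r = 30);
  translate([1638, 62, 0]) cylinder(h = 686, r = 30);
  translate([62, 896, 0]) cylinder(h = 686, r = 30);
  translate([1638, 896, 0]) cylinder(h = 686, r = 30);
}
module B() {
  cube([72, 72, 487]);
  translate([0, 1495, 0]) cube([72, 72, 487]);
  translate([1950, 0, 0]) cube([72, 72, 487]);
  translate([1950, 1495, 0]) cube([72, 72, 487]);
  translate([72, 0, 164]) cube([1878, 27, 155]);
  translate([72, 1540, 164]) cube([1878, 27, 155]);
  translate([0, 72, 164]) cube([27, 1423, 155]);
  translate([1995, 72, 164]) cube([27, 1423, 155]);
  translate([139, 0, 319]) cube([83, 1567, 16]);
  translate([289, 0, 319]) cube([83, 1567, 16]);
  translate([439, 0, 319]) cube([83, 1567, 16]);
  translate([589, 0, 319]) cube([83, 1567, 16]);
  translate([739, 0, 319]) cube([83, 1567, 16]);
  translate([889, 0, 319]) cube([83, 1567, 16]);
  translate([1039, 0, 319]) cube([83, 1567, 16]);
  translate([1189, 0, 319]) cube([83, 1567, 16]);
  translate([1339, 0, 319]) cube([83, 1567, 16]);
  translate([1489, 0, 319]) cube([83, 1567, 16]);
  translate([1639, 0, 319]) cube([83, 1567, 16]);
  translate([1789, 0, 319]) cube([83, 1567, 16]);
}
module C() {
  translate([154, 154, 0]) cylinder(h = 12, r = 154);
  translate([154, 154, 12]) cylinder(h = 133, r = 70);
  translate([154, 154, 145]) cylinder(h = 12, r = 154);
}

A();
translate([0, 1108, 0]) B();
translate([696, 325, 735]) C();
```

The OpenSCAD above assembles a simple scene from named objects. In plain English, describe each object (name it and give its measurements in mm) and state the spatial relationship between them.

A is a table: top 1700 mm (x) × 958 mm (y), 49 mm thick, upper face at z = 735 mm, on four round legs of 60 mm diameter, each leg's bounding box inset 32 mm from the nearest pair of top edges, running from z = 0 to the bottom of the top.

B is a bed frame 2022 mm long (x) by 1567 mm wide (y). Four 72×72 mm corner posts, 487 mm tall, at the corners of the footprint. Four rails of 27 mm thickness and 155 mm height run between adjacent posts with their undersides at z = 164 mm, their outer faces flush with the outside of the frame (the two x-running rails run between the posts' inner faces; the two y-running rails run between the posts' inner faces). 12 slats, each 83 mm wide (x) and 16 mm thick, lie across the top of the two x-running rails, running the full 1567 mm width of the frame in y; the slats are evenly spaced along x between the inner faces of the end posts with equal gaps (rounded down to the nearest mm) at the −x end and between each pair — any rounding remainder accumulates at the +x end.

C is a spool: two coaxial disc flanges of radius 154 mm and thickness 12 mm, joined by a core cylinder of radius 70 mm and height 133 mm. The lower flange rests on z = 0 and the three cylinders share a vertical axis.

The bed frame is on the floor beside the table on its +y side. The spool is on top of the table, centred.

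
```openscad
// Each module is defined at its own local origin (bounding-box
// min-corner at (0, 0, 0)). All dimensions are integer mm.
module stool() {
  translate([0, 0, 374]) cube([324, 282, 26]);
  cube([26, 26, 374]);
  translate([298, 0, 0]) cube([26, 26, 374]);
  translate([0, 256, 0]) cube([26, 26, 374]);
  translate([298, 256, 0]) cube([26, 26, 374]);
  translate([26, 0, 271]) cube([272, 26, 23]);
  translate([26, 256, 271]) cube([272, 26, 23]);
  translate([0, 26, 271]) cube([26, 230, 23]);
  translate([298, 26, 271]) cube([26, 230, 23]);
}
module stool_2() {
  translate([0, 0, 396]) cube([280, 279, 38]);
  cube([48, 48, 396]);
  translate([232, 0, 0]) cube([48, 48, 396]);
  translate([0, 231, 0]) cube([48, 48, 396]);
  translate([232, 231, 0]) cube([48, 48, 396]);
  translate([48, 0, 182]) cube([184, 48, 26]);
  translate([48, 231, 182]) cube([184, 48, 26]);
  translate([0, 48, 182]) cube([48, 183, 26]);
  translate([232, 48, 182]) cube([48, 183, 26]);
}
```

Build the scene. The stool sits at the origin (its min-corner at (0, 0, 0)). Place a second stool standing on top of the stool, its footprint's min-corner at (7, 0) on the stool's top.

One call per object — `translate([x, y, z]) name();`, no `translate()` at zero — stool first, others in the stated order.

stool();
translate([7, 0, 400]) stool_2();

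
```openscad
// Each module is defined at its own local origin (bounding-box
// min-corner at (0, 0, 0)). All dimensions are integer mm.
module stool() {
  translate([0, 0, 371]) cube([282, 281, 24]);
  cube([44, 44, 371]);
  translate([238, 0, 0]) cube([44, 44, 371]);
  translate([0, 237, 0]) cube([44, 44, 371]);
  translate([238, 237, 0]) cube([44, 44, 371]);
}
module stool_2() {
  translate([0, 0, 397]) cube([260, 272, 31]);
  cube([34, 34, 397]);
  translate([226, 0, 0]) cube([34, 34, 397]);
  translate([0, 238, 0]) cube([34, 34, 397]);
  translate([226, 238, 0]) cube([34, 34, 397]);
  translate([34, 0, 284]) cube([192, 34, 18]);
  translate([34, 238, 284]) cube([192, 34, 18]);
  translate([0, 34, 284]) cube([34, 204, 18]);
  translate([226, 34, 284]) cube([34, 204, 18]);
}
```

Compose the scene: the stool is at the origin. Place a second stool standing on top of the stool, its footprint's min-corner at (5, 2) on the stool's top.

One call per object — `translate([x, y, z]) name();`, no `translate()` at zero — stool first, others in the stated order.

stool();
translate([5, 2, 395]) stool_2();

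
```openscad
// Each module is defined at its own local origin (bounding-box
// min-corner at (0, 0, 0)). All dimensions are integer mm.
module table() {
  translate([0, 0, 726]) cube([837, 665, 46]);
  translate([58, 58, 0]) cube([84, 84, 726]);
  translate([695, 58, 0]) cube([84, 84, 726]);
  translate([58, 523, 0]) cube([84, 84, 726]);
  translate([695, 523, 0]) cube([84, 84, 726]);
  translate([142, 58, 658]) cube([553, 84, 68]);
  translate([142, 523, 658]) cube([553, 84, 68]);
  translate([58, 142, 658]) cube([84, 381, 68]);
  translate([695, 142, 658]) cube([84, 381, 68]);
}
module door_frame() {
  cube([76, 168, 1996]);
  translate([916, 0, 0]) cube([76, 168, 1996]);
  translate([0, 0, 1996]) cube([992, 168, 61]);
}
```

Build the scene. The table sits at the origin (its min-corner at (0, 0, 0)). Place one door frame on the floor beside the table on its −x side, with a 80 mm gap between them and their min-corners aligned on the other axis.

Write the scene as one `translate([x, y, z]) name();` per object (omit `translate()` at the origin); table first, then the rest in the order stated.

table();
translate([-1072, 0, 0]) door_frame();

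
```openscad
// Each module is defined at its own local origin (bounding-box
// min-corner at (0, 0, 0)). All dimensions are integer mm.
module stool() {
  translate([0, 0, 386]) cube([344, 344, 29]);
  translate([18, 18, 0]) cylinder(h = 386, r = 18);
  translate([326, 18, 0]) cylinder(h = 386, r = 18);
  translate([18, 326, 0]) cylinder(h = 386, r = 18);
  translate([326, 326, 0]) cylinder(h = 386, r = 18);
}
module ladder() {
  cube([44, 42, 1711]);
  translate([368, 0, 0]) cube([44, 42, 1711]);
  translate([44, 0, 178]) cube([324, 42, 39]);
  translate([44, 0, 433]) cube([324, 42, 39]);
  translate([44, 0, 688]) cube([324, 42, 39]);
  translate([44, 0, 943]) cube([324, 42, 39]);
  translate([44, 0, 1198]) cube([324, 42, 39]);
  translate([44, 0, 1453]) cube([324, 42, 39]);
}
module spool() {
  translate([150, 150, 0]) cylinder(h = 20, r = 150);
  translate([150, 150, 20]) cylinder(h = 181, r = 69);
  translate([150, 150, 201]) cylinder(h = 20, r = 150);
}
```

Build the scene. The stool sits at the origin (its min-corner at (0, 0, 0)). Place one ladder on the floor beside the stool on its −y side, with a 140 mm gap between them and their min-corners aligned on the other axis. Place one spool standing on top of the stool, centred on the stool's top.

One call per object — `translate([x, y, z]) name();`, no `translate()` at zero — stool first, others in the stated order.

stool();
translate([0, -182, 0]) ladder();
translate([22, 22, 415]) spool();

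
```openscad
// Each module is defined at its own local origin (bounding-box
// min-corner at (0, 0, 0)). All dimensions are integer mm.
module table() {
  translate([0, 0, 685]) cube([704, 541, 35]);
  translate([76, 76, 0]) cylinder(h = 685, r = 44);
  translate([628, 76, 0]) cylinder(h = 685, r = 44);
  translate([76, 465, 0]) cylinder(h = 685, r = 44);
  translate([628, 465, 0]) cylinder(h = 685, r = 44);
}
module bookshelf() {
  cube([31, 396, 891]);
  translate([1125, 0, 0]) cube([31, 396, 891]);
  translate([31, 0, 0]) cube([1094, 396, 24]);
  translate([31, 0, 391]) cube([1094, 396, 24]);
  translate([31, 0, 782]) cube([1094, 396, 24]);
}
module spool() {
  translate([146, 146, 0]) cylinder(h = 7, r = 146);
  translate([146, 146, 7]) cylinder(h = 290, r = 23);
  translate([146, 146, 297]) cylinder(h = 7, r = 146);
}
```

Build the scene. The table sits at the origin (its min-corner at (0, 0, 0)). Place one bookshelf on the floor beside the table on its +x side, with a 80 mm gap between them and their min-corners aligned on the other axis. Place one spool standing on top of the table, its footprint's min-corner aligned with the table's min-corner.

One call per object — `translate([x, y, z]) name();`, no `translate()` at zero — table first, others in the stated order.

table();
translate([784, 0, 0]) bookshelf();
translate([0, 0, 720]) spool();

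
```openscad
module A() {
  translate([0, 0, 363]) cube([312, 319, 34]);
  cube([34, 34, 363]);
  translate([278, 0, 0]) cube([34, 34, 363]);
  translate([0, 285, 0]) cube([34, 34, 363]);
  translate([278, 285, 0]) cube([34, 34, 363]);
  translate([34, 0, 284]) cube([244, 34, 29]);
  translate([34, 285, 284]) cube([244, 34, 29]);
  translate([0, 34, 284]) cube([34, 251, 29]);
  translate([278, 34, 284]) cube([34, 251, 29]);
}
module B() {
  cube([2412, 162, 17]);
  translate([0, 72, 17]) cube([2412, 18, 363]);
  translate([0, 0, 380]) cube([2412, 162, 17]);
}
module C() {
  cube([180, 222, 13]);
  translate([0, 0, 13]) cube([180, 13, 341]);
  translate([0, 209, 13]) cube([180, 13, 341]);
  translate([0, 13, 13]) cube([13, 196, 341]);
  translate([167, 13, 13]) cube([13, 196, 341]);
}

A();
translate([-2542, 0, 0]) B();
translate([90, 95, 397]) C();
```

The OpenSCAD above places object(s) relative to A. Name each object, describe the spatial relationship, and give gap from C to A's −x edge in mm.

A is a stool. B is an I-beam. C is an open box. The I-beam is on the floor beside the stool on its −x side. The open box is on top of the stool. The gap from the open box to the stool's −x edge is 90 mm.

The open box's min-x is at 90; the stool's min-x is 0; gap = 90 mm.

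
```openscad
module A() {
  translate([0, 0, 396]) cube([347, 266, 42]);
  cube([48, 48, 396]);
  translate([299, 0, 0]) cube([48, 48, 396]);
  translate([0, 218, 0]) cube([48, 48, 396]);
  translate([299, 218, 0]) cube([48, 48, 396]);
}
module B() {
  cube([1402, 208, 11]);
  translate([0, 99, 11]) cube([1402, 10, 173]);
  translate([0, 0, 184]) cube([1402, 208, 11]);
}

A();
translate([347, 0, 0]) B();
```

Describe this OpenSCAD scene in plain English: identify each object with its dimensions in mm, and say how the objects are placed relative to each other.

A is a four-legged stool. The seat is 347×266 mm, 42 mm thick, top at z = 438 mm. It stands on four square legs, each 48×48 mm in cross-section, from z = 0 to the seat underside, each flush with a corner of the seat.

B is an I-beam lying along x, 1402 mm long. Overall section height 195 mm. Two flanges 208 mm wide (y) and 11 mm thick, one on the floor and one at the top; a web 10 mm thick runs between them, centred on the flange width.

The I-beam is against the stool's +x side, with their −y faces flush.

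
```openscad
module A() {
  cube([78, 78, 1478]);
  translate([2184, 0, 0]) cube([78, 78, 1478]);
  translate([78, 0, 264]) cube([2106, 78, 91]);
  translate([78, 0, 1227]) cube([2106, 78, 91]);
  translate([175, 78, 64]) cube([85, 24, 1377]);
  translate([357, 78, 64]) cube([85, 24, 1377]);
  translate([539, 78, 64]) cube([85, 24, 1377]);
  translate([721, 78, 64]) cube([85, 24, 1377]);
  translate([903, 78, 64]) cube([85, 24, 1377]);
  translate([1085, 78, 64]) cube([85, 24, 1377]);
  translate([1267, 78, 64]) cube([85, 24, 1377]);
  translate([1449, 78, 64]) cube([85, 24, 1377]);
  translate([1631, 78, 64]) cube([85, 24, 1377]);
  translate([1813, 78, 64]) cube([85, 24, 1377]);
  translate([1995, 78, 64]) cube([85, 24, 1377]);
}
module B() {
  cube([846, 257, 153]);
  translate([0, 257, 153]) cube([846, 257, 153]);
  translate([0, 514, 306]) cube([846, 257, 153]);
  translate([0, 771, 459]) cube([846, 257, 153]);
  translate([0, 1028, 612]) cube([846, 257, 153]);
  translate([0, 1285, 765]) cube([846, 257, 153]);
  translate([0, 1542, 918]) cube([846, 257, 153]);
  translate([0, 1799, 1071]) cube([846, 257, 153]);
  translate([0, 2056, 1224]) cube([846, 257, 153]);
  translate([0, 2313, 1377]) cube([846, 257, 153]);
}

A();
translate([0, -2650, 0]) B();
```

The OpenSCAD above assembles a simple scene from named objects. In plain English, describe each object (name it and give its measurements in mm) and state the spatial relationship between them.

A is a fence section. Two 78×78 mm posts, 1478 mm tall, stand on the floor with a clear span of 2106 mm between their inner faces. Two horizontal rails of 78×91 mm section span the gap between the posts with their undersides at z = 264 mm and z = 1227 mm, flush with the posts' −y face. 11 pickets, each 85 mm wide, 24 mm thick and 1377 mm tall, are fixed to the +y face of the rails with their bottoms at z = 64 mm, evenly spaced across the span with equal gaps (rounded down to the nearest mm) at the −x end and between each pair — any rounding remainder accumulates at the +x end.

B is a straight staircase of 10 solid steps. Each step is 846 mm wide (x), 257 mm deep (y, the going) and 153 mm tall (the rise). The first step rests on the floor; each subsequent step sits one going further in +y and one rise higher in +z, directly behind and above the previous step with no overlap.

The staircase is on the floor beside the fence section on its −y side.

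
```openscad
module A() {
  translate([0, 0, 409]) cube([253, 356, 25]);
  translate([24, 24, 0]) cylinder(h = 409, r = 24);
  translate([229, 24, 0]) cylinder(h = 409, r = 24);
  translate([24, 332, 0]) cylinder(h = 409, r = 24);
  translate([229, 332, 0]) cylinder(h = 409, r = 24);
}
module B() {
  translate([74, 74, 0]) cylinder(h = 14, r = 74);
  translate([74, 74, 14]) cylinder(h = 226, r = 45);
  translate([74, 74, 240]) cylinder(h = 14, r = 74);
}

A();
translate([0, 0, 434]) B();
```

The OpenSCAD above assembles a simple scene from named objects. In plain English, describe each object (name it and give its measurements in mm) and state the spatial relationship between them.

A is a simple wooden stool: a rectangular seat 253 mm (x) by 356 mm (y), 25 mm thick, top face at z = 434 mm, on four round legs, each 48 mm in diameter. The legs rest on z = 0, each leg's axis is inset half a diameter from the nearest pair of seat edges (so the leg's bounding box is flush with the corner).

B is a spool: two coaxial disc flanges of radius 74 mm and thickness 14 mm, joined by a core cylinder of radius 45 mm and height 226 mm. The lower flange rests on z = 0 and the three cylinders share a vertical axis.

The spool is on top of the stool.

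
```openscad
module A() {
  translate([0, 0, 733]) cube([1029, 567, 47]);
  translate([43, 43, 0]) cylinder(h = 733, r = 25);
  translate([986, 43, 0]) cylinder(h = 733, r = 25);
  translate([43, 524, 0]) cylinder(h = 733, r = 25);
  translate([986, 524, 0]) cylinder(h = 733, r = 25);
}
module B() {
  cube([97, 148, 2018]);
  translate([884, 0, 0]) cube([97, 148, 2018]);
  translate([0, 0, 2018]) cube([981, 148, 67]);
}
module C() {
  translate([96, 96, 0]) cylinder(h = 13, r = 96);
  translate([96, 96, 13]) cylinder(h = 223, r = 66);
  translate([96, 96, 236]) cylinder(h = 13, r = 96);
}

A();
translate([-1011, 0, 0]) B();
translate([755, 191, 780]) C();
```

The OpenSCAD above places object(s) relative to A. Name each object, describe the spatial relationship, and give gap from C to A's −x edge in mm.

The spool's min-x is at 755; the table's min-x is 0; gap = 755 mm.

A is a table. B is a door frame. C is a spool. The door frame is on the floor beside the table on its −x side. The spool is on top of the table. The gap from the spool to the table's −x edge is 755 mm.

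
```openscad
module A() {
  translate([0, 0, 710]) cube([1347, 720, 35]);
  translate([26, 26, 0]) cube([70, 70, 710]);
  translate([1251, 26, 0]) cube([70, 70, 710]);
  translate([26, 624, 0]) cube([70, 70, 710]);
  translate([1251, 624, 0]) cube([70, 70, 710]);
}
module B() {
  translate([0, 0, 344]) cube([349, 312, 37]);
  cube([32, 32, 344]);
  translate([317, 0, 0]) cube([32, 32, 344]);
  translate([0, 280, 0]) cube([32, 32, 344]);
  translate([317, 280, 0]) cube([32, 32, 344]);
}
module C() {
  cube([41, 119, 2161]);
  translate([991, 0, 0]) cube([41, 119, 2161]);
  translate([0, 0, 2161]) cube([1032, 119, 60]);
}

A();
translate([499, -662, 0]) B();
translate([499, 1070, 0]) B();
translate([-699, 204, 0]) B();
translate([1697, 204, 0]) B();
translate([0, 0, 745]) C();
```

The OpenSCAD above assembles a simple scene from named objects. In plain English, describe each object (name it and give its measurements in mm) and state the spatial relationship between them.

A is a rectangular dining table. The top is 1347×720×35 mm with its upper surface at z = 745 mm. It stands on four 70×70 mm square legs, each inset 26 mm from the nearest pair of top edges, running from the floor to the underside of the top.

B is a four-legged stool. The seat is 349×312 mm, 37 mm thick, top at z = 381 mm. It stands on four square legs, each 32×32 mm in cross-section, from z = 0 to the seat underside, each flush with a corner of the seat.

C is a rectangular door frame: two vertical jambs of 41×119 mm section, 2161 mm tall, with a clear opening 950 mm wide between their inner faces. A header 60 mm tall and 119 mm deep lies on top of the jambs and spans the full outside width.

Four stools sit around the table at the −y, +y, −x, +x sides. The door frame is on top of the table.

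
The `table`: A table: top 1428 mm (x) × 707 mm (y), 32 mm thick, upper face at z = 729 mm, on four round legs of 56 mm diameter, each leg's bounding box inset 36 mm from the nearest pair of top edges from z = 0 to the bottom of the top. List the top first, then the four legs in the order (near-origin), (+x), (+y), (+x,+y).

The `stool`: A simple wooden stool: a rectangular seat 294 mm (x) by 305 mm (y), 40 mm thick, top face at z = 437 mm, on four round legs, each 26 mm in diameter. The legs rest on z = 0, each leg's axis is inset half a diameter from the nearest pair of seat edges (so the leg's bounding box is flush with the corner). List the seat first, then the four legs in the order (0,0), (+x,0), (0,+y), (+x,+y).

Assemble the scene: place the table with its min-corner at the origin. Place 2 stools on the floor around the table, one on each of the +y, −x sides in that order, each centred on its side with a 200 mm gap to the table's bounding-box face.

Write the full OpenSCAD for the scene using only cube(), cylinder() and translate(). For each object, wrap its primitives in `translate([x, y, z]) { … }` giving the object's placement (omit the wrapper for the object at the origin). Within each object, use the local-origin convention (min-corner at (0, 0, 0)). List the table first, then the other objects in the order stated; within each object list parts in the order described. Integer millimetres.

translate([0, 0, 697]) cube([1428, 707, 32]);
translate([64, 64, 0]) cylinder(h = 697, r = 28);
translate([1364, 64, 0]) cylinder(h = 697, r = 28);
translate([64, 643, 0]) cylinder(h = 697, r = 28);
translate([1364, 643, 0]) cylinder(h = 697, r = 28);
translate([567, 907, 0]) {
  translate([0, 0, 397]) cube([294, 305, 40]);
  translate([13, 13, 0]) cylinder(h = 397, r = 13);
  translate([281, 13, 0]) cylinder(h = 397, r = 13);
  translate([13, 292, 0]) cylinder(h = 397, r = 13);
  translate([281, 292, 0]) cylinder(h = 397, r = 13);
}
translate([-494, 201, 0]) {
  translate([0, 0, 397]) cube([294, 305, 40]);
  translate([13, 13, 0]) cylinder(h = 397, r = 13);
  translate([281, 13, 0]) cylinder(h = 397, r = 13);
  translate([13, 292, 0]) cylinder(h = 397, r = 13);
  translate([281, 292, 0]) cylinder(h = 397, r = 13);
}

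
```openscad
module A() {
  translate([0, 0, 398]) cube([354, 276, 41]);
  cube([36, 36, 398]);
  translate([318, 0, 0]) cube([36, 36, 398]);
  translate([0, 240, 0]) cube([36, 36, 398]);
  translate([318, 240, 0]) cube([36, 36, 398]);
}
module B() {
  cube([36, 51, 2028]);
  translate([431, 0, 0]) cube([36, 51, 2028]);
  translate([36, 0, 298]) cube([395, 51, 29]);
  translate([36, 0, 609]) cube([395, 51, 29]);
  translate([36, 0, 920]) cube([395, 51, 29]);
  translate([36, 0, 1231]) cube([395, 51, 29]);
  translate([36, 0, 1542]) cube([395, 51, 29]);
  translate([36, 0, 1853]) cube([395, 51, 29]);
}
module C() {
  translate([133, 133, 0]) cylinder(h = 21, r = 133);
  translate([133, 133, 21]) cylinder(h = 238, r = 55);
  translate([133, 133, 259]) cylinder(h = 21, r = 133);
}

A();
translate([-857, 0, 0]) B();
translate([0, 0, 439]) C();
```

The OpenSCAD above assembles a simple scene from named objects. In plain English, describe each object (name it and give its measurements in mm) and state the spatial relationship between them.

A is a four-legged stool. The seat is a 354×276×41 mm slab whose top surface is at z = 439 mm; four square legs, each 36×36 mm in cross-section, run from the floor (z = 0) to the underside of the seat, each flush with a corner of the seat.

B is a straight ladder. Two 36×51 mm vertical rails, 2028 mm tall, stand 467 mm apart (outside-to-outside) with their front faces coplanar on the −y side. 6 rungs, each 51 mm deep and 29 mm tall, span between the inner faces of the rails, front faces flush with the rails. The lowest rung's underside is at z = 298 mm and rungs are spaced 311 mm apart (underside to underside).

C is a spool: two coaxial disc flanges of radius 133 mm and thickness 21 mm, joined by a core cylinder of radius 55 mm and height 238 mm. The lower flange rests on z = 0 and the three cylinders share a vertical axis.

The ladder is on the floor beside the stool on its −x side. The spool is on top of the stool.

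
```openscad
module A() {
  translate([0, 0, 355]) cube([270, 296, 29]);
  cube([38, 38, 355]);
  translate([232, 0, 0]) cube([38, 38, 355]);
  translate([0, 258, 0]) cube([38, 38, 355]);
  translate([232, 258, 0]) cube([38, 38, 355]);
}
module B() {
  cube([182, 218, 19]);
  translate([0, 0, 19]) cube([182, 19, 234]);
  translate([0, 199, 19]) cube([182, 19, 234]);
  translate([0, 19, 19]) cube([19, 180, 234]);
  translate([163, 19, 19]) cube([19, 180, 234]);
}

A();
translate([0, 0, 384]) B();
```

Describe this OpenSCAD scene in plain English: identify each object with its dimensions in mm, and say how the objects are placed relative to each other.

A is a simple wooden stool: a rectangular seat 270 mm (x) by 296 mm (y), 29 mm thick, top face at z = 384 mm, on four square legs, each 38×38 mm in cross-section. The legs rest on z = 0, each flush with a corner of the seat.

B is an open storage box with external size 182×218×253 mm and wall thickness 19 mm (the base is also 19 mm thick). The base covers the whole footprint; the four walls stand on the base, with the y-facing walls full-width and the x-facing walls fitting between their inner faces.

The open box is on top of the stool.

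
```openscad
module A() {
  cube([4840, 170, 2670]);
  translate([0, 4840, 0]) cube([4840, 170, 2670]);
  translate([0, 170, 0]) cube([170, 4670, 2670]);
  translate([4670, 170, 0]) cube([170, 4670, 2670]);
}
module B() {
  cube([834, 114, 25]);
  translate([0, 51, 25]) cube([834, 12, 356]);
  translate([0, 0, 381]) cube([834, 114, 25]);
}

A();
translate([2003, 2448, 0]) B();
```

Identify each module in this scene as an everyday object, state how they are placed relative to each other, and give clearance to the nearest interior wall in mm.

A is a house frame. B is an I-beam. The I-beam sits inside the house frame, centred. The clearance to the nearest interior wall is 1833 mm.

Clearances: x = 1833, y = 2278; minimum 1833 mm.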